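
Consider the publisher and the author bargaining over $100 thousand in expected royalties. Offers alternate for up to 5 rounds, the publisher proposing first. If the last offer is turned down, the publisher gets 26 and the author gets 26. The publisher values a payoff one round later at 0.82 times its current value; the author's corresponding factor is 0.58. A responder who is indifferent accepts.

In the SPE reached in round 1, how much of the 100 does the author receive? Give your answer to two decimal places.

Round 5 (the publisher proposes): the author gets 26 if talks fail, so the publisher offers 26 and keeps 74.
Round 4 (the author proposes): the publisher can get 74 next round, worth 0.82 × 74 = 60.68 now. The author offers 60.68 and keeps 100 − 60.68 = 39.32.
Round 3 (the publisher proposes): the author can get 39.32 next round, worth 0.58 × 39.32 = 22.8056 now; the publisher offers that and keeps 77.1944.
Round 2 (the author proposes): the publisher can get 77.1944 next round, worth 0.82 × 77.1944 = 63.299408 now; the author offers that and keeps 36.700592.
Round 1 (the publisher proposes): the author can get 36.700592 next round, worth 0.58 × 36.700592 = 21.28634336 now, so the publisher offers 21.28634336, keeping 78.71365664.

21.29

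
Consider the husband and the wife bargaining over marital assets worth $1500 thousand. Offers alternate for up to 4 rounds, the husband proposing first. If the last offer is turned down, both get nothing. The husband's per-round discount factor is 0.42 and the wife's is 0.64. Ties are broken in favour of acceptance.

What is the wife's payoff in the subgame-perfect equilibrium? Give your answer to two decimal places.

Work backward from the last round.
Round 4 (the wife proposes): the husband will accept anything ≥ 0, so the wife offers 0 and keeps 1500.
Round 3 (the husband proposes): the wife can get 1500 next round, worth 0.64 × 1500 = 960 now; the husband offers that and keeps 540.
Round 2 (the wife proposes): the husband can get 540 next round, worth 0.42 × 540 = 226.8 now, so the wife offers 226.8, keeping 1273.2.
Round 1 (the husband proposes): the wife can get 1273.2 next round, worth 0.64 × 1273.2 = 814.848 now; the husband offers that and keeps 685.152.

814.85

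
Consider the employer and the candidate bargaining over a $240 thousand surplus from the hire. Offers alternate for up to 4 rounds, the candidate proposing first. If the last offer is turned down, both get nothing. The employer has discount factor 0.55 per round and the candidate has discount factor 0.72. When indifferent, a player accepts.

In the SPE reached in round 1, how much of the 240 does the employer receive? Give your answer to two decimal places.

89.23

By backward induction:
Round 4 (the employer proposes): the candidate will accept anything ≥ 0, so the employer offers 0 and keeps 240.
Round 3 (the candidate proposes): the employer can get 240 next round, worth 0.55 × 240 = 132 now, so the candidate offers 132, keeping 108.
Round 2 (the employer proposes): the candidate can get 108 next round, worth 0.72 × 108 = 77.76 now, so the employer offers 77.76, keeping 162.24.
Round 1 (the candidate proposes): the employer can get 162.24 next round, worth 0.55 × 162.24 = 89.232 now; the candidate offers that and keeps 150.768.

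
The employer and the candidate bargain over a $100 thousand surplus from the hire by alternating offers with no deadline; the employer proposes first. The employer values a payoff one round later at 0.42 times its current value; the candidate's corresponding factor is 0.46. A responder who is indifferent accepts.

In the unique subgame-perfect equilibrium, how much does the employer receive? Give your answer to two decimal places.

66.93

When the employer proposes, the candidate accepts any offer worth at least 0.46 times what the candidate would get by proposing next round; and vice versa.
This gives x = 100 − 0.46y and y = 100 − 0.42x, where x and y are each side's share when it proposes.
Hence (1 − 0.46·0.42)x = 100(1 − 0.46), i.e. 0.8068·x = 54.
x ≈ 66.9311; the candidate's share is 100 − x ≈ 33.0689.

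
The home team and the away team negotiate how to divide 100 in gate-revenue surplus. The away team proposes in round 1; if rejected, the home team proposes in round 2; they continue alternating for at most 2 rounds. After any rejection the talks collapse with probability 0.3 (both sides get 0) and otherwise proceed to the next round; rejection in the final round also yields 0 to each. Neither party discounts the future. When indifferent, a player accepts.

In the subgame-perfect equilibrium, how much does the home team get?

70

Round 2 (the home team proposes): the away team will accept anything ≥ 0, so the home team offers 0 and keeps 100.
Round 1 (the away team proposes): rejecting gives the home team an expected 0.7 × 100 = 70; the away team offers that and keeps 30.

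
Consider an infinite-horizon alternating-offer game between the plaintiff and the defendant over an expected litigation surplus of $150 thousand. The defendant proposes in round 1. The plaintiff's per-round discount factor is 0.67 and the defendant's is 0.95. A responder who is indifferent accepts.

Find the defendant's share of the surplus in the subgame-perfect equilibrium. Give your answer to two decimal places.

When the defendant proposes, the plaintiff accepts any offer worth at least 0.67 times what the plaintiff would get by proposing next round; and vice versa.
This gives x = 150 − 0.67y and y = 150 − 0.95x, where x and y are each side's share when it proposes.
Hence (1 − 0.67·0.95)x = 150(1 − 0.67), i.e. 0.3635·x = 49.5.
x ≈ 136.1761; the plaintiff's share is 150 − x ≈ 13.8239.

136.18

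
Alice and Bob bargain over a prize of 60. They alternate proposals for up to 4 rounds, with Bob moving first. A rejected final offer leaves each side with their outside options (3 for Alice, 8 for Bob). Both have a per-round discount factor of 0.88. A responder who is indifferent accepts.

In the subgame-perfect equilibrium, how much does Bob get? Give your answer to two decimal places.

18.23

Solve by backward induction from round 4.
Round 4 (Alice proposes): Bob gets 8 if talks fail, so Alice offers 8 and keeps 52.
Round 3 (Bob proposes): Alice can get 52 next round, worth 0.88 × 52 = 45.76 now; Bob offers that and keeps 14.24.
Round 2 (Alice proposes): Bob can get 14.24 next round, worth 0.88 × 14.24 = 12.5312 now. Alice offers 12.5312 and keeps 60 − 12.5312 = 47.4688.
Round 1 (Bob proposes): Alice can get 47.4688 next round, worth 0.88 × 47.4688 = 41.772544 now, so Bob offers 41.772544, keeping 18.227456.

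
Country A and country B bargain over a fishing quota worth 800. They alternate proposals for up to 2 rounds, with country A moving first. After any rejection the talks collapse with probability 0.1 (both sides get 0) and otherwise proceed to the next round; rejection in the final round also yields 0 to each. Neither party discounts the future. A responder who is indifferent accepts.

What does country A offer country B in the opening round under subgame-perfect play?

By backward induction:
Round 2 (country B proposes): country A will accept anything ≥ 0, so country B offers 0 and keeps 800.
Round 1 (country A proposes): rejecting gives country B an expected 0.9 × 800 = 720. Country A offers 720 and keeps 800 − 720 = 80.

720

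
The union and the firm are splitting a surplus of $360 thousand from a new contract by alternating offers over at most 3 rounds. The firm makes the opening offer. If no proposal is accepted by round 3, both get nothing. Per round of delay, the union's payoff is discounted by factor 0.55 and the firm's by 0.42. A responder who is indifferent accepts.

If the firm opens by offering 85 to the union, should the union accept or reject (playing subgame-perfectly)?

Reject

Work out the union's continuation value if the offer is rejected.
Round 3 (the firm proposes): rejection yields 0 for the union; the firm offers 0 and keeps 360.
Round 2 (the union proposes): the firm can get 360 next round, worth 0.42 × 360 = 151.2 now. The union offers 151.2 and keeps 360 − 151.2 = 208.8.
So by rejecting in round 1, the union gets 208.8 next round, worth 0.55 × 208.8 = 114.84 now.
Offer 85 < 114.84, so the union rejects.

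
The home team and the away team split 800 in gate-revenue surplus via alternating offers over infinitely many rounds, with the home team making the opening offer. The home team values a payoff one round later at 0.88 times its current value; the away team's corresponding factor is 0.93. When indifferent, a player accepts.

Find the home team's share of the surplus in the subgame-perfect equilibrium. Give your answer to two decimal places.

In a stationary SPE each proposer offers the other exactly their discounted continuation value.
If the home team keeps x when proposing and the away team keeps y when proposing, then x = 800 − 0.93y and y = 800 − 0.88x.
Solving: x = 800(1 − 0.93) / (1 − 0.88·0.93) = 56 / 0.1816 ≈ 308.3700.
The away team gets 800 − 308.3700 ≈ 491.6300.

308.37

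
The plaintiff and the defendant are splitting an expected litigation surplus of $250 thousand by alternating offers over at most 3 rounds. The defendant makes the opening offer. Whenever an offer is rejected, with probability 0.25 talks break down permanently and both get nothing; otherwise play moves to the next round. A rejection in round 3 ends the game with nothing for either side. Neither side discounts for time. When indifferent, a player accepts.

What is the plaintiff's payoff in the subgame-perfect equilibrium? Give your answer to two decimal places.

46.88

By backward induction:
Round 3 (the defendant proposes): rejection yields 0 for the plaintiff; the defendant offers 0 and keeps 250.
Round 2 (the plaintiff proposes): rejecting gives the defendant an expected 0.75 × 250 = 187.5. The plaintiff offers 187.5 and keeps 250 − 187.5 = 62.5.
Round 1 (the defendant proposes): rejecting gives the plaintiff an expected 0.75 × 62.5 = 46.875. The defendant offers 46.875 and keeps 250 − 46.875 = 203.125.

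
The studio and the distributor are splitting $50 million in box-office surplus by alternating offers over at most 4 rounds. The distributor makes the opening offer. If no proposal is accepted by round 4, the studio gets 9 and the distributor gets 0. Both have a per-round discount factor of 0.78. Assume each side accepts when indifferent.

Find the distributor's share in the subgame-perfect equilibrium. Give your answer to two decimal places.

17.69

Round 4 (the studio proposes): rejection yields 0 for the distributor; the studio offers 0 and keeps 50.
Round 3 (the distributor proposes): the studio can get 50 next round, worth 0.78 × 50 = 39 now, so the distributor offers 39, keeping 11.
Round 2 (the studio proposes): the distributor can get 11 next round, worth 0.78 × 11 = 8.58 now; the studio offers that and keeps 41.42.
Round 1 (the distributor proposes): the studio can get 41.42 next round, worth 0.78 × 41.42 = 32.3076 now, so the distributor offers 32.3076, keeping 17.6924.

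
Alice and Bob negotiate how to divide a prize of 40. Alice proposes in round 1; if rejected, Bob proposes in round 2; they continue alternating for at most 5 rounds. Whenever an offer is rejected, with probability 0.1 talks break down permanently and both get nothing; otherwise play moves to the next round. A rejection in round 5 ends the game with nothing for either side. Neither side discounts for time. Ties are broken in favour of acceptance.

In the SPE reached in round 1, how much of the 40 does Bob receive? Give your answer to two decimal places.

By backward induction:
Round 5 (Alice proposes): Bob will accept anything ≥ 0, so Alice offers 0 and keeps 40.
Round 4 (Bob proposes): rejecting gives Alice an expected 0.9 × 40 = 36, so Bob offers 36, keeping 4.
Round 3 (Alice proposes): rejecting gives Bob an expected 0.9 × 4 = 3.6, so Alice offers 3.6, keeping 36.4.
Round 2 (Bob proposes): rejecting gives Alice an expected 0.9 × 36.4 = 32.76, so Bob offers 32.76, keeping 7.24.
Round 1 (Alice proposes): rejecting gives Bob an expected 0.9 × 7.24 = 6.516; Alice offers that and keeps 33.484.

6.52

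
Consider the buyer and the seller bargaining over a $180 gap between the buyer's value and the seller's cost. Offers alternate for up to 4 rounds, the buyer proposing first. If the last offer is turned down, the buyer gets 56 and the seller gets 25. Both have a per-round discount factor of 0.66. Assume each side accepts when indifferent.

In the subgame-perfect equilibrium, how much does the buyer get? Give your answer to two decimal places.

Work backward from the last round.
Round 4 (the seller proposes): the buyer gets 56 if talks fail, so the seller offers 56 and keeps 124.
Round 3 (the buyer proposes): the seller can get 124 next round, worth 0.66 × 124 = 81.84 now. The buyer offers 81.84 and keeps 180 − 81.84 = 98.16.
Round 2 (the seller proposes): the buyer can get 98.16 next round, worth 0.66 × 98.16 = 64.7856 now. The seller offers 64.7856 and keeps 180 − 64.7856 = 115.2144.
Round 1 (the buyer proposes): the seller can get 115.2144 next round, worth 0.66 × 115.2144 = 76.041504 now; the buyer offers that and keeps 103.958496.

103.96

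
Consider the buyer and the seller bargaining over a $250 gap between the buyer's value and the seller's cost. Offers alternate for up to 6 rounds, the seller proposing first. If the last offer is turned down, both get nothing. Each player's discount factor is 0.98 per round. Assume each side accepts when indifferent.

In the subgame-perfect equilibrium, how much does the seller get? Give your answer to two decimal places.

Work backward from the last round.
Round 6 (the buyer proposes): the seller will accept anything ≥ 0, so the buyer offers 0 and keeps 250.
Round 5 (the seller proposes): the buyer can get 250 next round, worth 0.98 × 250 = 245 now. The seller offers 245 and keeps 250 − 245 = 5.
Round 4 (the buyer proposes): the seller can get 5 next round, worth 0.98 × 5 = 4.9 now; the buyer offers that and keeps 245.1.
Round 3 (the seller proposes): the buyer can get 245.1 next round, worth 0.98 × 245.1 = 240.198 now; the seller offers that and keeps 9.802.
Round 2 (the buyer proposes): the seller can get 9.802 next round, worth 0.98 × 9.802 = 9.60596 now; the buyer offers that and keeps 240.39404.
Round 1 (the seller proposes): the buyer can get 240.39404 next round, worth 0.98 × 240.39404 = 235.5861592 now, so the seller offers 235.5861592, keeping 14.4138408.

14.41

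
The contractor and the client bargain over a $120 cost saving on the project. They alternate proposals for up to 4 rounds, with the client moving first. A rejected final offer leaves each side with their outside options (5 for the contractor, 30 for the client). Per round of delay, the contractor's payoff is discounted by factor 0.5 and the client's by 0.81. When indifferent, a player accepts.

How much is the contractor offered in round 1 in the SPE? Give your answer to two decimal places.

Round 4 (the contractor proposes): the client gets 30 if talks fail, so the contractor offers 30 and keeps 90.
Round 3 (the client proposes): the contractor can get 90 next round, worth 0.5 × 90 = 45 now. The client offers 45 and keeps 120 − 45 = 75.
Round 2 (the contractor proposes): the client can get 75 next round, worth 0.81 × 75 = 60.75 now; the contractor offers that and keeps 59.25.
Round 1 (the client proposes): the contractor can get 59.25 next round, worth 0.5 × 59.25 = 29.625 now, so the client offers 29.625, keeping 90.375.

29.63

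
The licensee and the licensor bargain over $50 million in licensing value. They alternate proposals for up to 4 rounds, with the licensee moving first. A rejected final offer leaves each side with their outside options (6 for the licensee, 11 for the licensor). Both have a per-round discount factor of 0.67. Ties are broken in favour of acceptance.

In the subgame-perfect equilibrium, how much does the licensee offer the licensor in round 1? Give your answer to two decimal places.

Work backward from the last round.
Round 4 (the licensor proposes): the licensee gets 6 if talks fail, so the licensor offers 6 and keeps 44.
Round 3 (the licensee proposes): the licensor can get 44 next round, worth 0.67 × 44 = 29.48 now; the licensee offers that and keeps 20.52.
Round 2 (the licensor proposes): the licensee can get 20.52 next round, worth 0.67 × 20.52 = 13.7484 now, so the licensor offers 13.7484, keeping 36.2516.
Round 1 (the licensee proposes): the licensor can get 36.2516 next round, worth 0.67 × 36.2516 = 24.288572 now, so the licensee offers 24.288572, keeping 25.711428.

24.29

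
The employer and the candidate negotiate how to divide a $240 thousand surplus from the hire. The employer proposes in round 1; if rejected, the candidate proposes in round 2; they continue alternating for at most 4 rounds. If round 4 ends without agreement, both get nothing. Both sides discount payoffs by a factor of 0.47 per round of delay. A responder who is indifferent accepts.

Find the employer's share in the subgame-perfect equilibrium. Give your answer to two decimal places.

Round 4 (the candidate proposes): rejection yields 0 for the employer; the candidate offers 0 and keeps 240.
Round 3 (the employer proposes): the candidate can get 240 next round, worth 0.47 × 240 = 112.8 now. The employer offers 112.8 and keeps 240 − 112.8 = 127.2.
Round 2 (the candidate proposes): the employer can get 127.2 next round, worth 0.47 × 127.2 = 59.784 now; the candidate offers that and keeps 180.216.
Round 1 (the employer proposes): the candidate can get 180.216 next round, worth 0.47 × 180.216 = 84.70152 now, so the employer offers 84.70152, keeping 155.29848.

155.30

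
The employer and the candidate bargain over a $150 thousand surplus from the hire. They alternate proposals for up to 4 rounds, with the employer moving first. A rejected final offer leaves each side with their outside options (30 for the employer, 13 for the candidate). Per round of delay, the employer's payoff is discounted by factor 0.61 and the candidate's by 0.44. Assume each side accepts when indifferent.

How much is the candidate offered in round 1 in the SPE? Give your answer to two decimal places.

39.91

Round 4 (the candidate proposes): the employer gets 30 if talks fail, so the candidate offers 30 and keeps 120.
Round 3 (the employer proposes): the candidate can get 120 next round, worth 0.44 × 120 = 52.8 now. The employer offers 52.8 and keeps 150 − 52.8 = 97.2.
Round 2 (the candidate proposes): the employer can get 97.2 next round, worth 0.61 × 97.2 = 59.292 now; the candidate offers that and keeps 90.708.
Round 1 (the employer proposes): the candidate can get 90.708 next round, worth 0.44 × 90.708 = 39.91152 now. The employer offers 39.91152 and keeps 150 − 39.91152 = 110.08848.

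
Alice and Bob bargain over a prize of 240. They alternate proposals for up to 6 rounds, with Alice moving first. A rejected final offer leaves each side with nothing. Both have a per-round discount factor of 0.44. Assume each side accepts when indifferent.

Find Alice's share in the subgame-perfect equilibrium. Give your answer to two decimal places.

Round 6 (Bob proposes): rejection yields 0 for Alice; Bob offers 0 and keeps 240.
Round 5 (Alice proposes): Bob can get 240 next round, worth 0.44 × 240 = 105.6 now. Alice offers 105.6 and keeps 240 − 105.6 = 134.4.
Round 4 (Bob proposes): Alice can get 134.4 next round, worth 0.44 × 134.4 = 59.136 now. Bob offers 59.136 and keeps 240 − 59.136 = 180.864.
Round 3 (Alice proposes): Bob can get 180.864 next round, worth 0.44 × 180.864 = 79.58016 now, so Alice offers 79.58016, keeping 160.41984.
Round 2 (Bob proposes): Alice can get 160.41984 next round, worth 0.44 × 160.41984 = 70.5847296 now. Bob offers 70.5847296 and keeps 240 − 70.5847296 = 169.4152704.
Round 1 (Alice proposes): Bob can get 169.4152704 next round, worth 0.44 × 169.4152704 = 74.542718976 now; Alice offers that and keeps 165.457281024.

165.46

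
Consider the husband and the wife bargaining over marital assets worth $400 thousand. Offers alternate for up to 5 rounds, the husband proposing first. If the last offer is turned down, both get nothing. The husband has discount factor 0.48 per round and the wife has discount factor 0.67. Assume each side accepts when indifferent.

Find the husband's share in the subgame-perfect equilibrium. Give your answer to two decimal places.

215.82

Solve by backward induction from round 5.
Round 5 (the husband proposes): rejection yields 0 for the wife; the husband offers 0 and keeps 400.
Round 4 (the wife proposes): the husband can get 400 next round, worth 0.48 × 400 = 192 now; the wife offers that and keeps 208.
Round 3 (the husband proposes): the wife can get 208 next round, worth 0.67 × 208 = 139.36 now, so the husband offers 139.36, keeping 260.64.
Round 2 (the wife proposes): the husband can get 260.64 next round, worth 0.48 × 260.64 = 125.1072 now. The wife offers 125.1072 and keeps 400 − 125.1072 = 274.8928.
Round 1 (the husband proposes): the wife can get 274.8928 next round, worth 0.67 × 274.8928 = 184.178176 now; the husband offers that and keeps 215.821824.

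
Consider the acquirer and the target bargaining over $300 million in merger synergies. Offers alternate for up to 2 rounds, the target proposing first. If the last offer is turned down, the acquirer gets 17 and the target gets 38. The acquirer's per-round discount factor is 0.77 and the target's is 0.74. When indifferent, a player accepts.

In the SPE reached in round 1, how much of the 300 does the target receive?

Round 2 (the acquirer proposes): the target gets 38 if talks fail, so the acquirer offers 38 and keeps 262.
Round 1 (the target proposes): the acquirer can get 262 next round, worth 0.77 × 262 = 201.74 now, so the target offers 201.74, keeping 98.26.

98.26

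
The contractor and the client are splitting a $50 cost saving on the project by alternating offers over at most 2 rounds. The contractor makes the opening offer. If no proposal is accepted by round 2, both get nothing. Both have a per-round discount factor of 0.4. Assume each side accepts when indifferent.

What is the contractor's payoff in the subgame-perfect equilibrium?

Round 2 (the client proposes): rejection yields 0 for the contractor; the client offers 0 and keeps 50.
Round 1 (the contractor proposes): the client can get 50 next round, worth 0.4 × 50 = 20 now; the contractor offers that and keeps 30.

30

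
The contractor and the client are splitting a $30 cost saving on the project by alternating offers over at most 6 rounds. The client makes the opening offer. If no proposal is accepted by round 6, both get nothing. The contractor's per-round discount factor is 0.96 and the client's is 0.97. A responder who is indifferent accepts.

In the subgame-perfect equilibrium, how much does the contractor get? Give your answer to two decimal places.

26.64

Round 6 (the contractor proposes): the client will accept anything ≥ 0, so the contractor offers 0 and keeps 30.
Round 5 (the client proposes): the contractor can get 30 next round, worth 0.96 × 30 = 28.8 now. The client offers 28.8 and keeps 30 − 28.8 = 1.2.
Round 4 (the contractor proposes): the client can get 1.2 next round, worth 0.97 × 1.2 = 1.164 now; the contractor offers that and keeps 28.836.
Round 3 (the client proposes): the contractor can get 28.836 next round, worth 0.96 × 28.836 = 27.68256 now. The client offers 27.68256 and keeps 30 − 27.68256 = 2.31744.
Round 2 (the contractor proposes): the client can get 2.31744 next round, worth 0.97 × 2.31744 = 2.2479168 now; the contractor offers that and keeps 27.7520832.
Round 1 (the client proposes): the contractor can get 27.7520832 next round, worth 0.96 × 27.7520832 = 26.641999872 now; the client offers that and keeps 3.358000128.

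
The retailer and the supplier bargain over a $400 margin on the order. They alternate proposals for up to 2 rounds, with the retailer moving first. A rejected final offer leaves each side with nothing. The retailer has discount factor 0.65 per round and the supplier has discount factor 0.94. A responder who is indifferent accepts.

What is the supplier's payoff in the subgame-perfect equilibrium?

376

Round 2 (the supplier proposes): the retailer will accept anything ≥ 0, so the supplier offers 0 and keeps 400.
Round 1 (the retailer proposes): the supplier can get 400 next round, worth 0.94 × 400 = 376 now, so the retailer offers 376, keeping 24.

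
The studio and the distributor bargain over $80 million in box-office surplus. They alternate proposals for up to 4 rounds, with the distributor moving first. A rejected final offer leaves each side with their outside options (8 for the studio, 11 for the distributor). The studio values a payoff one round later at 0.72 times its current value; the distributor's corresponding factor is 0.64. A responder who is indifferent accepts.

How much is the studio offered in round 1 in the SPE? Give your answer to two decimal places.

Round 4 (the studio proposes): the distributor gets 11 if talks fail, so the studio offers 11 and keeps 69.
Round 3 (the distributor proposes): the studio can get 69 next round, worth 0.72 × 69 = 49.68 now. The distributor offers 49.68 and keeps 80 − 49.68 = 30.32.
Round 2 (the studio proposes): the distributor can get 30.32 next round, worth 0.64 × 30.32 = 19.4048 now, so the studio offers 19.4048, keeping 60.5952.
Round 1 (the distributor proposes): the studio can get 60.5952 next round, worth 0.72 × 60.5952 = 43.628544 now; the distributor offers that and keeps 36.371456.

43.63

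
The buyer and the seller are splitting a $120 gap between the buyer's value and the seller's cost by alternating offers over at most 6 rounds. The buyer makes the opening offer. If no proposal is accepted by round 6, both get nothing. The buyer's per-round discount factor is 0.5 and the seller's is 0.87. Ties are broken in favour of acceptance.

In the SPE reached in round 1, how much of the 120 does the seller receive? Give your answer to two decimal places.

By backward induction:
Round 6 (the seller proposes): the buyer will accept anything ≥ 0, so the seller offers 0 and keeps 120.
Round 5 (the buyer proposes): the seller can get 120 next round, worth 0.87 × 120 = 104.4 now; the buyer offers that and keeps 15.6.
Round 4 (the seller proposes): the buyer can get 15.6 next round, worth 0.5 × 15.6 = 7.8 now. The seller offers 7.8 and keeps 120 − 7.8 = 112.2.
Round 3 (the buyer proposes): the seller can get 112.2 next round, worth 0.87 × 112.2 = 97.614 now, so the buyer offers 97.614, keeping 22.386.
Round 2 (the seller proposes): the buyer can get 22.386 next round, worth 0.5 × 22.386 = 11.193 now. The seller offers 11.193 and keeps 120 − 11.193 = 108.807.
Round 1 (the buyer proposes): the seller can get 108.807 next round, worth 0.87 × 108.807 = 94.66209 now. The buyer offers 94.66209 and keeps 120 − 94.66209 = 25.33791.

94.66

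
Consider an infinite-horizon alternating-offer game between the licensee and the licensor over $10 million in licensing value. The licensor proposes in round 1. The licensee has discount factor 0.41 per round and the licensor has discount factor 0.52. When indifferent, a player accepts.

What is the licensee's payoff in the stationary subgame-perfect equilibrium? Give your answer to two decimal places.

2.50

When the licensor proposes, the licensee accepts any offer worth at least 0.41 times what the licensee would get by proposing next round; and vice versa.
This gives x = 10 − 0.41y and y = 10 − 0.52x, where x and y are each side's share when it proposes.
Hence (1 − 0.41·0.52)x = 10(1 − 0.41), i.e. 0.7868·x = 5.9.
x ≈ 7.4987; the licensee's share is 10 − x ≈ 2.5013.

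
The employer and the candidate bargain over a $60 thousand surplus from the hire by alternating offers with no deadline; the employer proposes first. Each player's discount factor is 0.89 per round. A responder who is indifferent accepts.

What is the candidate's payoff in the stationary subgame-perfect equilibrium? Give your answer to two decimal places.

When the employer proposes, the candidate accepts any offer worth at least 0.89 times what the candidate would get by proposing next round; and vice versa.
This gives x = 60 − 0.89y and y = 60 − 0.89x, where x and y are each side's share when it proposes.
Hence (1 − 0.89·0.89)x = 60(1 − 0.89), i.e. 0.2079·x = 6.6.
x ≈ 31.7460; the candidate's share is 60 − x ≈ 28.2540.

28.25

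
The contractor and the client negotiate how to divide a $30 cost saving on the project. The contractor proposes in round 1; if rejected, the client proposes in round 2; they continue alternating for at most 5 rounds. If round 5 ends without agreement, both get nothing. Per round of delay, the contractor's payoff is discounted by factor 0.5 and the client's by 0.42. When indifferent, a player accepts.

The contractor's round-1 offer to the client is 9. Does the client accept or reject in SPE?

Accept

Round 5 (the contractor proposes): rejection yields 0 for the client; the contractor offers 0 and keeps 30.
Round 4 (the client proposes): the contractor can get 30 next round, worth 0.5 × 30 = 15 now. The client offers 15 and keeps 30 − 15 = 15.
Round 3 (the contractor proposes): the client can get 15 next round, worth 0.42 × 15 = 6.3 now; the contractor offers that and keeps 23.7.
Round 2 (the client proposes): the contractor can get 23.7 next round, worth 0.5 × 23.7 = 11.85 now; the client offers that and keeps 18.15.
So by rejecting in round 1, the client gets 18.15 next round, worth 0.42 × 18.15 = 7.623 now.
Offer 9 ≥ 7.623, so the client accepts.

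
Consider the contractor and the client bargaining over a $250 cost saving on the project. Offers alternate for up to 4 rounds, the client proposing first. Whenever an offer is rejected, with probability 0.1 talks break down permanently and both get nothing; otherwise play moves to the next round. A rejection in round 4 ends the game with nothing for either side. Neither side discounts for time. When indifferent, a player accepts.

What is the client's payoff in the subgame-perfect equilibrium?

Round 4 (the contractor proposes): rejection yields 0 for the client; the contractor offers 0 and keeps 250.
Round 3 (the client proposes): rejecting gives the contractor an expected 0.9 × 250 = 225, so the client offers 225, keeping 25.
Round 2 (the contractor proposes): rejecting gives the client an expected 0.9 × 25 = 22.5. The contractor offers 22.5 and keeps 250 − 22.5 = 227.5.
Round 1 (the client proposes): rejecting gives the contractor an expected 0.9 × 227.5 = 204.75; the client offers that and keeps 45.25.

45.25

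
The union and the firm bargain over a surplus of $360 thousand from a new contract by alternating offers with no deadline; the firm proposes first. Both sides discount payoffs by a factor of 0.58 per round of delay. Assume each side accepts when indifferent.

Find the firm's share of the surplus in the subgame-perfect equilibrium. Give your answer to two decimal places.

227.85

When the firm proposes, the union accepts any offer worth at least 0.58 times what the union would get by proposing next round; and vice versa.
This gives x = 360 − 0.58y and y = 360 − 0.58x, where x and y are each side's share when it proposes.
Hence (1 − 0.58·0.58)x = 360(1 − 0.58), i.e. 0.6636·x = 151.2.
x ≈ 227.8481; the union's share is 360 − x ≈ 132.1519.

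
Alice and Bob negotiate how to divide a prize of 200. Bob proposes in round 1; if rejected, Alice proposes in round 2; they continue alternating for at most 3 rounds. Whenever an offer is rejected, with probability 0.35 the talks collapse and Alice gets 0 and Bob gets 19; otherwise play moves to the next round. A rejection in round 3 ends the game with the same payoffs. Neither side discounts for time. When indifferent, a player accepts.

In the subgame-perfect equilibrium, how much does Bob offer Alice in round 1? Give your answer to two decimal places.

41.18

By backward induction:
Round 3 (Bob proposes): rejection yields 0 for Alice; Bob offers 0 and keeps 200.
Round 2 (Alice proposes): rejecting gives Bob an expected 0.65 × 200 + 0.35 × 19 = 136.65, so Alice offers 136.65, keeping 63.35.
Round 1 (Bob proposes): rejecting gives Alice an expected 0.65 × 63.35 = 41.1775, so Bob offers 41.1775, keeping 158.8225.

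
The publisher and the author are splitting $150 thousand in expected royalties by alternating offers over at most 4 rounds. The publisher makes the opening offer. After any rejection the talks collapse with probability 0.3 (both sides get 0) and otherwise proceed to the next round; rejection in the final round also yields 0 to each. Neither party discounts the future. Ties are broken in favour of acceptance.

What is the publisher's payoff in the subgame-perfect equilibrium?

Round 4 (the author proposes): rejection yields 0 for the publisher; the author offers 0 and keeps 150.
Round 3 (the publisher proposes): rejecting gives the author an expected 0.7 × 150 = 105; the publisher offers that and keeps 45.
Round 2 (the author proposes): rejecting gives the publisher an expected 0.7 × 45 = 31.5. The author offers 31.5 and keeps 150 − 31.5 = 118.5.
Round 1 (the publisher proposes): rejecting gives the author an expected 0.7 × 118.5 = 82.95; the publisher offers that and keeps 67.05.

67.05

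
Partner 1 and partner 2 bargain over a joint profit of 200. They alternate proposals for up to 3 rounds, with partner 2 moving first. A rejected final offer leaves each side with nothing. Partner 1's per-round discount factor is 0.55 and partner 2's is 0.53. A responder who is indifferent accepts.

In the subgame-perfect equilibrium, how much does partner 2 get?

Work backward from the last round.
Round 3 (partner 2 proposes): rejection yields 0 for partner 1; partner 2 offers 0 and keeps 200.
Round 2 (partner 1 proposes): partner 2 can get 200 next round, worth 0.53 × 200 = 106 now. Partner 1 offers 106 and keeps 200 − 106 = 94.
Round 1 (partner 2 proposes): partner 1 can get 94 next round, worth 0.55 × 94 = 51.7 now. Partner 2 offers 51.7 and keeps 200 − 51.7 = 148.3.

148.3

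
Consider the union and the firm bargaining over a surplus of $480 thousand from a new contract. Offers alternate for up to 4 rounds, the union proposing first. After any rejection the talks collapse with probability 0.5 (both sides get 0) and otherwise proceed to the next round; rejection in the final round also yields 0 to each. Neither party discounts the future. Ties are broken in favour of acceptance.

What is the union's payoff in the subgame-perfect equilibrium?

Round 4 (the firm proposes): the union will accept anything ≥ 0, so the firm offers 0 and keeps 480.
Round 3 (the union proposes): rejecting gives the firm an expected 0.5 × 480 = 240, so the union offers 240, keeping 240.
Round 2 (the firm proposes): rejecting gives the union an expected 0.5 × 240 = 120; the firm offers that and keeps 360.
Round 1 (the union proposes): rejecting gives the firm an expected 0.5 × 360 = 180. The union offers 180 and keeps 480 − 180 = 300.

300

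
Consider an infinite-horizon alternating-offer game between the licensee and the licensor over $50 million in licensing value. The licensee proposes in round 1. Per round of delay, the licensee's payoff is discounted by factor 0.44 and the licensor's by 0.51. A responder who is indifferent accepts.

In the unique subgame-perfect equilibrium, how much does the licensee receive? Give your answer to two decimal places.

When the licensee proposes, the licensor accepts any offer worth at least 0.51 times what the licensor would get by proposing next round; and vice versa.
This gives x = 50 − 0.51y and y = 50 − 0.44x, where x and y are each side's share when it proposes.
Hence (1 − 0.51·0.44)x = 50(1 − 0.51), i.e. 0.7756·x = 24.5.
x ≈ 31.5884; the licensor's share is 50 − x ≈ 18.4116.

31.59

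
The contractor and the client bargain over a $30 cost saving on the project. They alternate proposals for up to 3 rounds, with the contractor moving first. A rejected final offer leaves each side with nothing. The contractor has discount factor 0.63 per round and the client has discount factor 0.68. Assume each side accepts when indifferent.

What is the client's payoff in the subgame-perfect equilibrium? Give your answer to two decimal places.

7.55

Round 3 (the contractor proposes): rejection yields 0 for the client; the contractor offers 0 and keeps 30.
Round 2 (the client proposes): the contractor can get 30 next round, worth 0.63 × 30 = 18.9 now. The client offers 18.9 and keeps 30 − 18.9 = 11.1.
Round 1 (the contractor proposes): the client can get 11.1 next round, worth 0.68 × 11.1 = 7.548 now. The contractor offers 7.548 and keeps 30 − 7.548 = 22.452.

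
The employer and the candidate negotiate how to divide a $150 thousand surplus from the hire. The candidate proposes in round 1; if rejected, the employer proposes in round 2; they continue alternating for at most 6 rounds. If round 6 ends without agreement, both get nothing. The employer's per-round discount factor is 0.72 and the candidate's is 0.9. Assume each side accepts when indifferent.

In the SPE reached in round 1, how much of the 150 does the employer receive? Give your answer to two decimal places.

63.15

Solve by backward induction from round 6.
Round 6 (the employer proposes): the candidate will accept anything ≥ 0, so the employer offers 0 and keeps 150.
Round 5 (the candidate proposes): the employer can get 150 next round, worth 0.72 × 150 = 108 now. The candidate offers 108 and keeps 150 − 108 = 42.
Round 4 (the employer proposes): the candidate can get 42 next round, worth 0.9 × 42 = 37.8 now; the employer offers that and keeps 112.2.
Round 3 (the candidate proposes): the employer can get 112.2 next round, worth 0.72 × 112.2 = 80.784 now. The candidate offers 80.784 and keeps 150 − 80.784 = 69.216.
Round 2 (the employer proposes): the candidate can get 69.216 next round, worth 0.9 × 69.216 = 62.2944 now, so the employer offers 62.2944, keeping 87.7056.
Round 1 (the candidate proposes): the employer can get 87.7056 next round, worth 0.72 × 87.7056 = 63.148032 now; the candidate offers that and keeps 86.851968.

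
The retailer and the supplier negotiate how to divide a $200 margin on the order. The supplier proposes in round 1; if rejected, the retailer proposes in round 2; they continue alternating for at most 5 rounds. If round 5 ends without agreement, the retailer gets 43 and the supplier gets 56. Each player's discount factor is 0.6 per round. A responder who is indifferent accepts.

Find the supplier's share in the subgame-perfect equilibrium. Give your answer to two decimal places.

129.15

Round 5 (the supplier proposes): the retailer gets 43 if talks fail, so the supplier offers 43 and keeps 157.
Round 4 (the retailer proposes): the supplier can get 157 next round, worth 0.6 × 157 = 94.2 now. The retailer offers 94.2 and keeps 200 − 94.2 = 105.8.
Round 3 (the supplier proposes): the retailer can get 105.8 next round, worth 0.6 × 105.8 = 63.48 now, so the supplier offers 63.48, keeping 136.52.
Round 2 (the retailer proposes): the supplier can get 136.52 next round, worth 0.6 × 136.52 = 81.912 now; the retailer offers that and keeps 118.088.
Round 1 (the supplier proposes): the retailer can get 118.088 next round, worth 0.6 × 118.088 = 70.8528 now. The supplier offers 70.8528 and keeps 200 − 70.8528 = 129.1472.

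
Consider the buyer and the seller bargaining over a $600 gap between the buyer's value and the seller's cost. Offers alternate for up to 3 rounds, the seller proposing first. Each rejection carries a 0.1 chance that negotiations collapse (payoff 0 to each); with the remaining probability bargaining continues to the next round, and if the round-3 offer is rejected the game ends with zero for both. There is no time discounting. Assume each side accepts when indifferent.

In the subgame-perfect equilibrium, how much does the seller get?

Round 3 (the seller proposes): rejection yields 0 for the buyer; the seller offers 0 and keeps 600.
Round 2 (the buyer proposes): rejecting gives the seller an expected 0.9 × 600 = 540. The buyer offers 540 and keeps 600 − 540 = 60.
Round 1 (the seller proposes): rejecting gives the buyer an expected 0.9 × 60 = 54; the seller offers that and keeps 546.

546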